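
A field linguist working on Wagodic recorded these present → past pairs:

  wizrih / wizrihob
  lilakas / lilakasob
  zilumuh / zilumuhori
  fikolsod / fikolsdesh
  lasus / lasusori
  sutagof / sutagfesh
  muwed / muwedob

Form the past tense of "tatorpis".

"tatorpis" has last vowel 'i'. The one such stem in the data (wizrih → wizrihob) adds -ob, so the same rule applies.
The other patterns: stems whose last vowel is 'u' add -ori; stems whose last vowel is 'o' delete the last vowel and add -esh.
So tatorpis → tatorpisob.

tatorpisob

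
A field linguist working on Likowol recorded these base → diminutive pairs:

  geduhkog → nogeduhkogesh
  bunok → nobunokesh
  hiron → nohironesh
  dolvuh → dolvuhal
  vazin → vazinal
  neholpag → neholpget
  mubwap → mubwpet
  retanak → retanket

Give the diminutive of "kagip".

"kagip" has last vowel 'i'. The one such stem in the data (vazin → vazinal) adds -al, so the same rule applies.
The other patterns: stems whose last vowel is 'o' add no- … -esh around the stem; stems whose last vowel is 'a' delete the last vowel and add -et.
So kagip → kagipal.

kagipal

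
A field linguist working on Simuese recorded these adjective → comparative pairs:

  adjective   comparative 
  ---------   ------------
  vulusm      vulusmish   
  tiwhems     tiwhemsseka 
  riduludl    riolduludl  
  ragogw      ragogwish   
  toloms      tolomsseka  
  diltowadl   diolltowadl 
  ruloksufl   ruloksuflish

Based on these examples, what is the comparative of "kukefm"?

kukefmish

riduludl and ruloksufl both end in -l yet inflect differently (riolduludl, ruloksuflish), so the final letter is not what conditions the rule; the second-to-last letter is.
"kukefm" has second-to-last letter 'f'. The one such stem in the data (ruloksufl → ruloksuflish) adds -ish, so the same rule applies.
So kukefm → kukefmish.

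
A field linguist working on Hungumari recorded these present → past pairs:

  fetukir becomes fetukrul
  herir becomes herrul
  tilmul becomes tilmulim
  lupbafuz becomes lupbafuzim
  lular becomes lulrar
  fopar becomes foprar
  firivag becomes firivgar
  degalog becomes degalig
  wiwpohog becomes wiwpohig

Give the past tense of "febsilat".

febsiltar

fetukir and lular both end in -r yet inflect differently (fetukrul, lulrar), so the final letter is not what conditions the rule; the last vowel is.
"febsilat" has last vowel 'a'. The stems whose last vowel is 'a' (lular → lulrar, fopar → foprar, firivag → firivgar) delete the last vowel and add -ar.
The other patterns: stems whose last vowel is 'i' delete the last vowel and add -ul; stems whose last vowel is 'u' add -im; stems whose last vowel is 'o' change the last vowel to 'i'.
So febsilat → febsiltar.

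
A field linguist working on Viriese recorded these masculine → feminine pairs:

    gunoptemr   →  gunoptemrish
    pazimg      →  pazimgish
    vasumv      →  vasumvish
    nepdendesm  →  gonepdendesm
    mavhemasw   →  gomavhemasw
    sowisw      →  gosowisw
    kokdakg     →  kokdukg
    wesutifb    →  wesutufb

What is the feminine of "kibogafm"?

pazimg and kokdakg both end in -g yet inflect differently (pazimgish, kokdukg), so the final letter is not what conditions the rule; the second-to-last letter is.
"kibogafm" has second-to-last letter 'f'. The one such stem in the data (wesutifb → wesutufb) changes the last vowel to 'u' (as does kokdakg), so the same rule applies.
So kibogafm → kibogufm.

kibogufm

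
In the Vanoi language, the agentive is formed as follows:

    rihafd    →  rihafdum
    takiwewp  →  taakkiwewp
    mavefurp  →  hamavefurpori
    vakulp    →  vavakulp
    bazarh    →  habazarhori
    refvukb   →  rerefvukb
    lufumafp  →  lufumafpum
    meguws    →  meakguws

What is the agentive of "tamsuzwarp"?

mavefurp and lufumafp both end in -p yet inflect differently (hamavefurpori, lufumafpum), so the final letter is not what conditions the rule; the second-to-last letter is.
"tamsuzwarp" has second-to-last letter 'r'. The stems whose second-to-last letter is 'r' (mavefurp → hamavefurpori, bazarh → habazarhori) add ha- … -ori around the stem.
So tamsuzwarp → hatamsuzwarpori.

hatamsuzwarpori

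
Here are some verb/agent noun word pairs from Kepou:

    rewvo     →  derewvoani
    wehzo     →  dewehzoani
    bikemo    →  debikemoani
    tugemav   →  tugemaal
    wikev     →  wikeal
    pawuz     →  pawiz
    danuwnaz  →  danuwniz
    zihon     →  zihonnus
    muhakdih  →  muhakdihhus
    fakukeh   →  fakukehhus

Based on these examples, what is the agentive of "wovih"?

tugemav and danuwnaz both have last vowel 'a' yet inflect differently (tugemaal, danuwniz), so the last vowel is not what conditions the rule; the final letter is.
"wovih" ends in -h. The stems ending in -h (muhakdih → muhakdihhus, fakukeh → fakukehhus) double the final consonant and add -us.
The other patterns: stems ending in -o add de- … -ani around the stem; stems ending in -v drop the final letter and add -al; stems ending in -z change the last vowel to 'i'.
So wovih → wovihhus.

wovihhus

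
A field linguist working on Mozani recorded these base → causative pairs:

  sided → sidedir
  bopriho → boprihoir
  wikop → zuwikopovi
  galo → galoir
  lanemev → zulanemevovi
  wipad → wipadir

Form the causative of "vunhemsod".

vunhemsodir

"vunhemsod" ends in -d. The stems ending in -d (sided → sidedir, wipad → wipadir) add -ir.
The other pattern: stems ending in -p or -v add zu- … -ovi around the stem.
So vunhemsod → vunhemsodir.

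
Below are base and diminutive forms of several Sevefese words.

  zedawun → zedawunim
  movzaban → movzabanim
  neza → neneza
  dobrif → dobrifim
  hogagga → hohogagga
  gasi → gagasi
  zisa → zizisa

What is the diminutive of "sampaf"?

gasi and dobrif both have last vowel 'i' yet inflect differently (gagasi, dobrifim), so the last vowel is not what conditions the rule; whether the stem ends in a vowel or a consonant is.
"sampaf" ends in a consonant. The stems ending in a consonant (dobrif → dobrifim, movzaban → movzabanim, zedawun → zedawunim) add -im.
The other pattern: stems ending in a vowel repeat the first consonant+vowel as a prefix.
So sampaf → sampafim.

sampafim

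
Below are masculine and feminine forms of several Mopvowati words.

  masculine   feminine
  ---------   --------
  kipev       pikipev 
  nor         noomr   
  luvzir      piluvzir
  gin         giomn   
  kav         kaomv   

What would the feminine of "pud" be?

"pud" has 1 vowel. The stems with 1 vowel (kav → kaomv, gin → giomn, nor → noomr) insert -om- after the first vowel.
The other pattern: stems with 2 vowels add the prefix pi-.
So pud → puomd.

puomd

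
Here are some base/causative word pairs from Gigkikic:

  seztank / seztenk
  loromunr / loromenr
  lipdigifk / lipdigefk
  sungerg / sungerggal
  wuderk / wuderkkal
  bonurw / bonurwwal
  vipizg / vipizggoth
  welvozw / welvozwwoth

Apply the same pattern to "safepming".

safepmeng

"safepming" has second-to-last letter 'n'. The stems whose second-to-last letter is 'n' (seztank → seztenk, loromunr → loromenr) change the last vowel to 'e'.
So safepming → safepmeng.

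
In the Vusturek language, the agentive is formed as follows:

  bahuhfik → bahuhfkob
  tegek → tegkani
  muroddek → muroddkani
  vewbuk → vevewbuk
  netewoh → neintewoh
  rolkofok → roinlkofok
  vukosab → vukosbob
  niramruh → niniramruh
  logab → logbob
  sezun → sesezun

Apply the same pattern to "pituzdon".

piintuzdon

muroddek and rolkofok both end in -k yet inflect differently (muroddkani, roinlkofok), so the final letter is not what conditions the rule; the last vowel is.
"pituzdon" has last vowel 'o'. The stems whose last vowel is 'o' (rolkofok → roinlkofok, netewoh → neintewoh) insert -in- after the first vowel.
The other patterns: stems whose last vowel is 'e' delete the last vowel and add -ani; stems whose last vowel is 'u' repeat the first consonant+vowel as a prefix; stems whose last vowel is 'a' or 'i' delete the last vowel and add -ob.
So pituzdon → piintuzdon.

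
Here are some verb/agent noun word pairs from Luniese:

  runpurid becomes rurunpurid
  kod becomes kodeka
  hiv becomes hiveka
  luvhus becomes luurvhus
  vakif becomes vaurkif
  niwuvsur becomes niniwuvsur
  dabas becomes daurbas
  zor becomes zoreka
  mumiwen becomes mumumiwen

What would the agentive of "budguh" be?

"budguh" has 2 vowels. The stems with 2 vowels (luvhus → luurvhus, vakif → vaurkif, dabas → daurbas) insert -ur- after the first vowel.
The other patterns: stems with 1 vowel add -eka; stems with 3 vowels repeat the first consonant+vowel as a prefix.
So budguh → buurdguh.

buurdguh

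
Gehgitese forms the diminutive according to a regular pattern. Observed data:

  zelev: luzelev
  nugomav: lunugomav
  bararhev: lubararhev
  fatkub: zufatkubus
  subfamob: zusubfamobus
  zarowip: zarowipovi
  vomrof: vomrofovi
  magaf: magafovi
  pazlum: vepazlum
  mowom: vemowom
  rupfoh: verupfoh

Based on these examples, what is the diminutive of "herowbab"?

zuherowbabus

"herowbab" ends in -b. The stems ending in -b (fatkub → zufatkubus, subfamob → zusubfamobus) add zu- … -us around the stem.
The other patterns: stems ending in -v add the prefix lu-; stems ending in -f or -p add -ovi; stems ending in -h or -m add the prefix ve-.
So herowbab → zuherowbabus.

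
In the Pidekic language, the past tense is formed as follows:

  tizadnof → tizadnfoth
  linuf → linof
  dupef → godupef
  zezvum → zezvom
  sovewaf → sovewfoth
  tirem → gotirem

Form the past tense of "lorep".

golorep

zezvum and tirem both end in -m yet inflect differently (zezvom, gotirem), so the final letter is not what conditions the rule; the last vowel is.
"lorep" has last vowel 'e'. The stems whose last vowel is 'e' (tirem → gotirem, dupef → godupef) add the prefix go-.
The other patterns: stems whose last vowel is 'u' change the last vowel to 'o'; stems whose last vowel is 'a' or 'o' delete the last vowel and add -oth.
So lorep → golorep.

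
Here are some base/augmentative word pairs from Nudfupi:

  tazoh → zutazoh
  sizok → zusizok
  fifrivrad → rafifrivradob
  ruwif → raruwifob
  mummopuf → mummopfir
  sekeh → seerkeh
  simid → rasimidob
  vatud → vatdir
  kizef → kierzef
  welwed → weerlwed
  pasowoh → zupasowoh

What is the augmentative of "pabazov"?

zupabazov

vatud and welwed both end in -d yet inflect differently (vatdir, weerlwed), so the final letter is not what conditions the rule; the last vowel is.
"pabazov" has last vowel 'o'. The stems whose last vowel is 'o' (pasowoh → zupasowoh, tazoh → zutazoh, sizok → zusizok) add the prefix zu-.
The other patterns: stems whose last vowel is 'u' delete the last vowel and add -ir; stems whose last vowel is 'e' insert -er- after the first vowel; stems whose last vowel is 'a' or 'i' add ra- … -ob around the stem.
So pabazov → zupabazov.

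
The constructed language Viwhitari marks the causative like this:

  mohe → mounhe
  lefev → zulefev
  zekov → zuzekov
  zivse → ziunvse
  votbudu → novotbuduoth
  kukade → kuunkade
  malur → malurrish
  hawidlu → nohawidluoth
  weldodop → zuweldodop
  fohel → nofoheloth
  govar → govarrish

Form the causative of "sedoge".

seundoge

malur and votbudu both have last vowel 'u' yet inflect differently (malurrish, novotbuduoth), so the last vowel is not what conditions the rule; the final letter is.
"sedoge" ends in -e. The stems ending in -e (mohe → mounhe, zivse → ziunvse, kukade → kuunkade) insert -un- after the first vowel.
The other patterns: stems ending in -r double the final consonant and add -ish; stems ending in -l or -u add no- … -oth around the stem; stems ending in -p or -v add the prefix zu-.
So sedoge → seundoge.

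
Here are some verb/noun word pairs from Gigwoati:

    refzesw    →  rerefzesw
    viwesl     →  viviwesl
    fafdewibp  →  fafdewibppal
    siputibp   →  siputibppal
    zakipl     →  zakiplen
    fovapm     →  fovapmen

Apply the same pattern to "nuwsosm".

nunuwsosm

viwesl and zakipl both end in -l yet inflect differently (viviwesl, zakiplen), so the final letter is not what conditions the rule; the second-to-last letter is.
"nuwsosm" has second-to-last letter 's'. The stems whose second-to-last letter is 's' (refzesw → rerefzesw, viwesl → viviwesl) repeat the first consonant+vowel as a prefix.
So nuwsosm → nunuwsosm.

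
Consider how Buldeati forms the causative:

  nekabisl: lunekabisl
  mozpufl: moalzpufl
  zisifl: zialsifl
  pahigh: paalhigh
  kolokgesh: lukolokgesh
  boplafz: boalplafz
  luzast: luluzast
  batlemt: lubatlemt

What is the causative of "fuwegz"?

kolokgesh and pahigh both end in -h yet inflect differently (lukolokgesh, paalhigh), so the final letter is not what conditions the rule; the second-to-last letter is.
"fuwegz" has second-to-last letter 'g'. The one such stem in the data (pahigh → paalhigh) inserts -al- after the first vowel (as do mozpufl, boplafz), so the same rule applies.
The other pattern: stems whose second-to-last letter is 'm' or 's' add the prefix lu-.
So fuwegz → fualwegz.

fualwegz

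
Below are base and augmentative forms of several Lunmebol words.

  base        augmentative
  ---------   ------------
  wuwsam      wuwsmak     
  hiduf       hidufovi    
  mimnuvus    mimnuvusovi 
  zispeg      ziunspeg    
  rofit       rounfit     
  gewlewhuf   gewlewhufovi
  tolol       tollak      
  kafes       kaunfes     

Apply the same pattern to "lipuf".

mimnuvus and kafes both end in -s yet inflect differently (mimnuvusovi, kaunfes), so the final letter is not what conditions the rule; the last vowel is.
"lipuf" has last vowel 'u'. The stems whose last vowel is 'u' (gewlewhuf → gewlewhufovi, hiduf → hidufovi, mimnuvus → mimnuvusovi) add -ovi.
So lipuf → lipufovi.

lipufovi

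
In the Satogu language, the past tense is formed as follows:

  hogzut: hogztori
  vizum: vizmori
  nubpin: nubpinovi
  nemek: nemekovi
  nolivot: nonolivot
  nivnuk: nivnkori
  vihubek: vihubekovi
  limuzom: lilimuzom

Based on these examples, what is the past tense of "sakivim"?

sakivimovi

nivnuk and nemek both end in -k yet inflect differently (nivnkori, nemekovi), so the final letter is not what conditions the rule; the last vowel is.
"sakivim" has last vowel 'i'. The one such stem in the data (nubpin → nubpinovi) adds -ovi, so the same rule applies.
The other patterns: stems whose last vowel is 'u' delete the last vowel and add -ori; stems whose last vowel is 'o' repeat the first consonant+vowel as a prefix.
So sakivim → sakivimovi.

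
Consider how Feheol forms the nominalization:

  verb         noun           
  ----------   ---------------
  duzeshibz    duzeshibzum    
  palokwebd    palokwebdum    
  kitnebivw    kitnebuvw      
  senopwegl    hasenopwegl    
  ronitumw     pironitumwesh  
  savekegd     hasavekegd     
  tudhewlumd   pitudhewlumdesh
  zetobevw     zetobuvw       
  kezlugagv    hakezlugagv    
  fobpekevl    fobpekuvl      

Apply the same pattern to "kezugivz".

"kezugivz" has second-to-last letter 'v'. The stems whose second-to-last letter is 'v' (zetobevw → zetobuvw, fobpekevl → fobpekuvl, kitnebivw → kitnebuvw) change the last vowel to 'u'.
So kezugivz → kezuguvz.

kezuguvz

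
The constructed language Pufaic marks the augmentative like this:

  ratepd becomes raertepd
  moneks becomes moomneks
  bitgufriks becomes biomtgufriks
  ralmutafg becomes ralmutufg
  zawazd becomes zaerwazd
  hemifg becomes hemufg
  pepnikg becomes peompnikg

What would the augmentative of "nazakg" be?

naomzakg

"nazakg" has second-to-last letter 'k'. The stems whose second-to-last letter is 'k' (moneks → moomneks, bitgufriks → biomtgufriks, pepnikg → peompnikg) insert -om- after the first vowel.
So nazakg → naomzakg.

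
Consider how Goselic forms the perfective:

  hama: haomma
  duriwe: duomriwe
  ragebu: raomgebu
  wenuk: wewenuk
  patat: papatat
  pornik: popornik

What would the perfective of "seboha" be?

seomboha

ragebu and wenuk both have last vowel 'u' yet inflect differently (raomgebu, wewenuk), so the last vowel is not what conditions the rule; whether the stem ends in a vowel or a consonant is.
"seboha" ends in a vowel. The stems ending in a vowel (ragebu → raomgebu, duriwe → duomriwe, hama → haomma) insert -om- after the first vowel.
The other pattern: stems ending in a consonant repeat the first consonant+vowel as a prefix.
So seboha → seomboha.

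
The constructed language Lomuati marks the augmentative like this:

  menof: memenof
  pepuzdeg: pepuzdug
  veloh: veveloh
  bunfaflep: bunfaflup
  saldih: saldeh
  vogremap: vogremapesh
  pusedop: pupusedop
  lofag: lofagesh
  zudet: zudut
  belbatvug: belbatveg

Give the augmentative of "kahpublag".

kahpublagesh

"kahpublag" has last vowel 'a'. The stems whose last vowel is 'a' (vogremap → vogremapesh, lofag → lofagesh) add -esh.
So kahpublag → kahpublagesh.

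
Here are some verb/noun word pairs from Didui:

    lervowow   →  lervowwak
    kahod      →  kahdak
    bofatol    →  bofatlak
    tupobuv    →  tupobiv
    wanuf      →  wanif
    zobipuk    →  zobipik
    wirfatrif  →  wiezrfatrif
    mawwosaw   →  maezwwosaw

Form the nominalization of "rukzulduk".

rukzuldik

"rukzulduk" has last vowel 'u'. The stems whose last vowel is 'u' (tupobuv → tupobiv, wanuf → wanif, zobipuk → zobipik) change the last vowel to 'i'.
The other patterns: stems whose last vowel is 'o' delete the last vowel and add -ak; stems whose last vowel is 'a' or 'i' insert -ez- after the first vowel.
So rukzulduk → rukzuldik.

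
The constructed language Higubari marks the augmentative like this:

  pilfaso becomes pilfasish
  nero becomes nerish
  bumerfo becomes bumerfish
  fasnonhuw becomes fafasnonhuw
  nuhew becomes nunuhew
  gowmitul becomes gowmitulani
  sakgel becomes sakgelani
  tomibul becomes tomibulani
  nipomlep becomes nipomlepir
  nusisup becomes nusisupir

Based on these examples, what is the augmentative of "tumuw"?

tutumuw

fasnonhuw and gowmitul both have last vowel 'u' yet inflect differently (fafasnonhuw, gowmitulani), so the last vowel is not what conditions the rule; the final letter is.
"tumuw" ends in -w. The stems ending in -w (fasnonhuw → fafasnonhuw, nuhew → nunuhew) repeat the first consonant+vowel as a prefix.
The other patterns: stems ending in -o drop the final letter and add -ish; stems ending in -l add -ani; stems ending in -p add -ir.
So tumuw → tutumuw.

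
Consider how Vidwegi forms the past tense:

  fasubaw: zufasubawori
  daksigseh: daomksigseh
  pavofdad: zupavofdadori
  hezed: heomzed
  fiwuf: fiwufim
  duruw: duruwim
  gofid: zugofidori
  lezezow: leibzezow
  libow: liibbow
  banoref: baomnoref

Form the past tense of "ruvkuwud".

ruvkuwudim

"ruvkuwud" has last vowel 'u'. The stems whose last vowel is 'u' (fiwuf → fiwufim, duruw → duruwim) add -im.
The other patterns: stems whose last vowel is 'e' insert -om- after the first vowel; stems whose last vowel is 'o' insert -ib- after the first vowel; stems whose last vowel is 'a' or 'i' add zu- … -ori around the stem.
So ruvkuwud → ruvkuwudim.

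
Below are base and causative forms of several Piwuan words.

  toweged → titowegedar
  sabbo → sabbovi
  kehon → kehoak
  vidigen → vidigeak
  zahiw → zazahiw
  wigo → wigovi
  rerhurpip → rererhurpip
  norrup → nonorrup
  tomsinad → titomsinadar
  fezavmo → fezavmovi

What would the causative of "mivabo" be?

"mivabo" ends in -o. The stems ending in -o (fezavmo → fezavmovi, sabbo → sabbovi, wigo → wigovi) drop the final letter and add -ovi.
So mivabo → mivabovi.

mivabovi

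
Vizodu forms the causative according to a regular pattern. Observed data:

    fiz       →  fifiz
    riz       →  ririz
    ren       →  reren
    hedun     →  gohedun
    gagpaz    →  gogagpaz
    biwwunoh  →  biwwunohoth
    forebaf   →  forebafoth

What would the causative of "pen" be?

"pen" has 1 vowel. The stems with 1 vowel (fiz → fifiz, riz → ririz, ren → reren) repeat the first consonant+vowel as a prefix.
The other patterns: stems with 2 vowels add the prefix go-; stems with 3 vowels add -oth.
So pen → pepen.

pepen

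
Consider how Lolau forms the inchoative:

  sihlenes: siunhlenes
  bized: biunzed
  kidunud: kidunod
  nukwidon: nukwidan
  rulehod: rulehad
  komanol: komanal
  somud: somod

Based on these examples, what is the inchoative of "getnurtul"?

rulehod and kidunud both end in -d yet inflect differently (rulehad, kidunod), so the final letter is not what conditions the rule; the last vowel is.
"getnurtul" has last vowel 'u'. The stems whose last vowel is 'u' (kidunud → kidunod, somud → somod) change the last vowel to 'o'.
So getnurtul → getnurtol.

getnurtol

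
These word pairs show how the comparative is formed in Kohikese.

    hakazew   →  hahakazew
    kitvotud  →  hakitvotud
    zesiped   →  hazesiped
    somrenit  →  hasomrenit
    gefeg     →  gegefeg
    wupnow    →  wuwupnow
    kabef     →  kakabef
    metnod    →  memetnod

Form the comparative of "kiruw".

kikiruw

metnod and kitvotud both end in -d yet inflect differently (memetnod, hakitvotud), so the final letter is not what conditions the rule; the number of vowels is.
"kiruw" has 2 vowels. The stems with 2 vowels (metnod → memetnod, wupnow → wuwupnow, gefeg → gegefeg) repeat the first consonant+vowel as a prefix.
The other pattern: stems with 3 vowels add the prefix ha-.
So kiruw → kikiruw.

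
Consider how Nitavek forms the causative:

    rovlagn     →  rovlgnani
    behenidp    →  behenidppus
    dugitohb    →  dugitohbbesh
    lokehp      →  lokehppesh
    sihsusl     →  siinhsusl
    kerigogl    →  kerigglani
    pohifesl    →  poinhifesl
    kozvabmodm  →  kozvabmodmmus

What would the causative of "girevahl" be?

behenidp and lokehp both end in -p yet inflect differently (behenidppus, lokehppesh), so the final letter is not what conditions the rule; the second-to-last letter is.
"girevahl" has second-to-last letter 'h'. The stems whose second-to-last letter is 'h' (lokehp → lokehppesh, dugitohb → dugitohbbesh) double the final consonant and add -esh.
The other patterns: stems whose second-to-last letter is 'd' double the final consonant and add -us; stems whose second-to-last letter is 'g' delete the last vowel and add -ani; stems whose second-to-last letter is 's' insert -in- after the first vowel.
So girevahl → girevahllesh.

girevahllesh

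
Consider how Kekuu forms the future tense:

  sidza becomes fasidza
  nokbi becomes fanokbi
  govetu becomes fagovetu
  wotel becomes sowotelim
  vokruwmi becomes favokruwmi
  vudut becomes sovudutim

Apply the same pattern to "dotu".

fadotu

govetu and vudut both have last vowel 'u' yet inflect differently (fagovetu, sovudutim), so the last vowel is not what conditions the rule; whether the stem ends in a vowel or a consonant is.
"dotu" ends in a vowel. The stems ending in a vowel (sidza → fasidza, nokbi → fanokbi, govetu → fagovetu) add the prefix fa-.
The other pattern: stems ending in a consonant add so- … -im around the stem.
So dotu → fadotu.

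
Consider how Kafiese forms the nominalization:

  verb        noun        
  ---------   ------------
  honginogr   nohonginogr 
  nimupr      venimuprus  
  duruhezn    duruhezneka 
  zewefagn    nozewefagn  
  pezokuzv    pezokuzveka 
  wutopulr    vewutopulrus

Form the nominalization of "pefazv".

pefazveka

zewefagn and duruhezn both end in -n yet inflect differently (nozewefagn, duruhezneka), so the final letter is not what conditions the rule; the second-to-last letter is.
"pefazv" has second-to-last letter 'z'. The stems whose second-to-last letter is 'z' (pezokuzv → pezokuzveka, duruhezn → duruhezneka) add -eka.
The other patterns: stems whose second-to-last letter is 'g' add the prefix no-; stems whose second-to-last letter is 'l' or 'p' add ve- … -us around the stem.
So pefazv → pefazveka.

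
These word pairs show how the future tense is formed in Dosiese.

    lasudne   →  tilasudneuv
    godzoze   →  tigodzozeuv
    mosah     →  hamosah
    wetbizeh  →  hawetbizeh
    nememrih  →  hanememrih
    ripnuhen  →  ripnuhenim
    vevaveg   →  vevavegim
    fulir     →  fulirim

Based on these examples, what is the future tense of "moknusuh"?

hamoknusuh

lasudne and wetbizeh both have last vowel 'e' yet inflect differently (tilasudneuv, hawetbizeh), so the last vowel is not what conditions the rule; the final letter is.
"moknusuh" ends in -h. The stems ending in -h (mosah → hamosah, wetbizeh → hawetbizeh, nememrih → hanememrih) add the prefix ha-.
So moknusuh → hamoknusuh.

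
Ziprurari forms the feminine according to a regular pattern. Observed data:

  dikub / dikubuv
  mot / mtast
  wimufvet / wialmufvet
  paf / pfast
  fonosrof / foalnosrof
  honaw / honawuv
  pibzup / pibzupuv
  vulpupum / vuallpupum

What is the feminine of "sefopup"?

sealfopup

mot and wimufvet both end in -t yet inflect differently (mtast, wialmufvet), so the final letter is not what conditions the rule; the number of vowels is.
"sefopup" has 3 vowels. The stems with 3 vowels (wimufvet → wialmufvet, fonosrof → foalnosrof, vulpupum → vuallpupum) insert -al- after the first vowel.
So sefopup → sealfopup.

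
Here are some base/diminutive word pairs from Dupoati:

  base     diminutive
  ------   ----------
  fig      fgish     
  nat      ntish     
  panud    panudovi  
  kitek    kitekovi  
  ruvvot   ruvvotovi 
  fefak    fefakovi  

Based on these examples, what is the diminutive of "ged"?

gdish

"ged" has 1 vowel. The stems with 1 vowel (fig → fgish, nat → ntish) delete the last vowel and add -ish.
The other pattern: stems with 2 vowels add -ovi.
So ged → gdish.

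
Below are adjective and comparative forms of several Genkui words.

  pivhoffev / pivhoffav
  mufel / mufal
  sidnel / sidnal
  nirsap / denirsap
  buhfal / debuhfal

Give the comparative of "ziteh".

zitah

mufel and buhfal both end in -l yet inflect differently (mufal, debuhfal), so the final letter is not what conditions the rule; the last vowel is.
"ziteh" has last vowel 'e'. The stems whose last vowel is 'e' (pivhoffev → pivhoffav, mufel → mufal, sidnel → sidnal) change the last vowel to 'a'.
So ziteh → zitah.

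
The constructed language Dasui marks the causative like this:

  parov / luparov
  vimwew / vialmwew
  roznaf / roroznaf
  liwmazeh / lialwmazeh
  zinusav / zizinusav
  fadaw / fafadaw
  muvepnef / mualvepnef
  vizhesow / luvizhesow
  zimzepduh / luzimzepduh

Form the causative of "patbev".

paaltbev

muvepnef and roznaf both end in -f yet inflect differently (mualvepnef, roroznaf), so the final letter is not what conditions the rule; the last vowel is.
"patbev" has last vowel 'e'. The stems whose last vowel is 'e' (liwmazeh → lialwmazeh, muvepnef → mualvepnef, vimwew → vialmwew) insert -al- after the first vowel.
The other patterns: stems whose last vowel is 'a' repeat the first consonant+vowel as a prefix; stems whose last vowel is 'o' or 'u' add the prefix lu-.
So patbev → paaltbev.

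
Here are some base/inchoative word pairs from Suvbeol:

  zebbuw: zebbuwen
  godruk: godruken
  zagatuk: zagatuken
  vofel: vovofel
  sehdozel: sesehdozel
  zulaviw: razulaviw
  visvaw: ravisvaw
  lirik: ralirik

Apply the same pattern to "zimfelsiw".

zebbuw and zulaviw both end in -w yet inflect differently (zebbuwen, razulaviw), so the final letter is not what conditions the rule; the last vowel is.
"zimfelsiw" has last vowel 'i'. The stems whose last vowel is 'i' (zulaviw → razulaviw, lirik → ralirik) add the prefix ra-.
So zimfelsiw → razimfelsiw.

razimfelsiw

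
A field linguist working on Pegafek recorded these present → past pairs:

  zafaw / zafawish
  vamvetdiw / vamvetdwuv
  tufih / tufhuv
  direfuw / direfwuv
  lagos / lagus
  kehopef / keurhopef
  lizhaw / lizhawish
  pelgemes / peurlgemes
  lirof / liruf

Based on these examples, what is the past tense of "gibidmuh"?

gibidmhuv

lizhaw and vamvetdiw both end in -w yet inflect differently (lizhawish, vamvetdwuv), so the final letter is not what conditions the rule; the last vowel is.
"gibidmuh" has last vowel 'u'. The one such stem in the data (direfuw → direfwuv) deletes the last vowel and adds -uv (as do tufih, vamvetdiw), so the same rule applies.
The other patterns: stems whose last vowel is 'a' add -ish; stems whose last vowel is 'e' insert -ur- after the first vowel; stems whose last vowel is 'o' change the last vowel to 'u'.
So gibidmuh → gibidmhuv.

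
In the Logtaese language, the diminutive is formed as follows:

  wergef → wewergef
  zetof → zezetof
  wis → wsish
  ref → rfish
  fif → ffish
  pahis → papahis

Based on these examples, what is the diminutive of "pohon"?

popohon

zetof and ref both end in -f yet inflect differently (zezetof, rfish), so the final letter is not what conditions the rule; the number of vowels is.
"pohon" has 2 vowels. The stems with 2 vowels (zetof → zezetof, pahis → papahis, wergef → wewergef) repeat the first consonant+vowel as a prefix.
The other pattern: stems with 1 vowel delete the last vowel and add -ish.
So pohon → popohon.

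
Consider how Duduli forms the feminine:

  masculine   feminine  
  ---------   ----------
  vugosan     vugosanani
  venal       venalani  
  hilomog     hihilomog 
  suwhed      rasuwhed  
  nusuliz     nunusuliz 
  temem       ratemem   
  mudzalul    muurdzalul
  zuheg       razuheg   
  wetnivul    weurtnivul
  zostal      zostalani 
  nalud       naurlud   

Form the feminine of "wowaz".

wowazani

zostal and wetnivul both end in -l yet inflect differently (zostalani, weurtnivul), so the final letter is not what conditions the rule; the last vowel is.
"wowaz" has last vowel 'a'. The stems whose last vowel is 'a' (vugosan → vugosanani, zostal → zostalani, venal → venalani) add -ani.
The other patterns: stems whose last vowel is 'u' insert -ur- after the first vowel; stems whose last vowel is 'e' add the prefix ra-; stems whose last vowel is 'i' or 'o' repeat the first consonant+vowel as a prefix.
So wowaz → wowazani.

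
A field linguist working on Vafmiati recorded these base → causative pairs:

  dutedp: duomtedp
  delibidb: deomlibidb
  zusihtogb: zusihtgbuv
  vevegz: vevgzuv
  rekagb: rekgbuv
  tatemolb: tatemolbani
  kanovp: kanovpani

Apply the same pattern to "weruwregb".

delibidb and zusihtogb both end in -b yet inflect differently (deomlibidb, zusihtgbuv), so the final letter is not what conditions the rule; the second-to-last letter is.
"weruwregb" has second-to-last letter 'g'. The stems whose second-to-last letter is 'g' (zusihtogb → zusihtgbuv, vevegz → vevgzuv, rekagb → rekgbuv) delete the last vowel and add -uv.
The other patterns: stems whose second-to-last letter is 'd' insert -om- after the first vowel; stems whose second-to-last letter is 'l' or 'v' add -ani.
So weruwregb → weruwrgbuv.

weruwrgbuv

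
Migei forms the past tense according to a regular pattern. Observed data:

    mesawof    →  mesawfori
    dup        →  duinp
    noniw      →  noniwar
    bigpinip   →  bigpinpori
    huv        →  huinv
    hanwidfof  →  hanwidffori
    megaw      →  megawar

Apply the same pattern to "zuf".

zuinf

"zuf" has 1 vowel. The stems with 1 vowel (dup → duinp, huv → huinv) insert -in- after the first vowel.
The other patterns: stems with 2 vowels add -ar; stems with 3 vowels delete the last vowel and add -ori.
So zuf → zuinf.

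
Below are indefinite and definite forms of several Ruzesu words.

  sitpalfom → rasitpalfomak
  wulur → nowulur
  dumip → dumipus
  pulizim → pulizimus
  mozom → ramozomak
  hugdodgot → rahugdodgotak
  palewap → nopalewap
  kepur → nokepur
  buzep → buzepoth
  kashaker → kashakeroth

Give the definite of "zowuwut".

nozowuwut

"zowuwut" has last vowel 'u'. The stems whose last vowel is 'u' (kepur → nokepur, wulur → nowulur) add the prefix no-.
So zowuwut → nozowuwut.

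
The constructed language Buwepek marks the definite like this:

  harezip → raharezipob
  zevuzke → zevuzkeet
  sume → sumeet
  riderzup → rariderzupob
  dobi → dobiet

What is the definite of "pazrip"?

rapazripob

harezip and dobi both have last vowel 'i' yet inflect differently (raharezipob, dobiet), so the last vowel is not what conditions the rule; the final letter is.
"pazrip" ends in -p. The stems ending in -p (harezip → raharezipob, riderzup → rariderzupob) add ra- … -ob around the stem.
The other pattern: stems ending in -e or -i add -et.
So pazrip → rapazripob.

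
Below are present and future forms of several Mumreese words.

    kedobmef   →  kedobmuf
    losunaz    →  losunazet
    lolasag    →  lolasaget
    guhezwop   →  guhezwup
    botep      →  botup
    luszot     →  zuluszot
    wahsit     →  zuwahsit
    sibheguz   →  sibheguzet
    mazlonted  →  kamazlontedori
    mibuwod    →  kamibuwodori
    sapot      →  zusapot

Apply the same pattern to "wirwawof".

mibuwod and luszot both have last vowel 'o' yet inflect differently (kamibuwodori, zuluszot), so the last vowel is not what conditions the rule; the final letter is.
"wirwawof" ends in -f. The one such stem in the data (kedobmef → kedobmuf) changes the last vowel to 'u' (as do botep, guhezwop), so the same rule applies.
The other patterns: stems ending in -g or -z add -et; stems ending in -d add ka- … -ori around the stem; stems ending in -t add the prefix zu-.
So wirwawof → wirwawuf.

wirwawuf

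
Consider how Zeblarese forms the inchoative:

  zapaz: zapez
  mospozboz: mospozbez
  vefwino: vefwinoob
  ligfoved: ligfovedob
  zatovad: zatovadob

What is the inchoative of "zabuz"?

mospozboz and vefwino both have last vowel 'o' yet inflect differently (mospozbez, vefwinoob), so the last vowel is not what conditions the rule; the final letter is.
"zabuz" ends in -z. The stems ending in -z (zapaz → zapez, mospozboz → mospozbez) change the last vowel to 'e'.
So zabuz → zabez.

zabez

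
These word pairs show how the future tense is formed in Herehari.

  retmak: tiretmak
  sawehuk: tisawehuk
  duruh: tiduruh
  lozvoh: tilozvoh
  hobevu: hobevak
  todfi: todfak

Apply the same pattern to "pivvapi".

duruh and hobevu both have last vowel 'u' yet inflect differently (tiduruh, hobevak), so the last vowel is not what conditions the rule; whether the stem ends in a vowel or a consonant is.
"pivvapi" ends in a vowel. The stems ending in a vowel (hobevu → hobevak, todfi → todfak) drop the final letter and add -ak.
The other pattern: stems ending in a consonant add the prefix ti-.
So pivvapi → pivvapak.

pivvapak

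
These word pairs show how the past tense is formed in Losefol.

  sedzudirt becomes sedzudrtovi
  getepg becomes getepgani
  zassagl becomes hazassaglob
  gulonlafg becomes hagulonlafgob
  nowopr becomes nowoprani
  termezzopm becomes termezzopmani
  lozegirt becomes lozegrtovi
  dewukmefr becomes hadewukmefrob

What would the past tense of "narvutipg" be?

narvutipgani

nowopr and dewukmefr both end in -r yet inflect differently (nowoprani, hadewukmefrob), so the final letter is not what conditions the rule; the second-to-last letter is.
"narvutipg" has second-to-last letter 'p'. The stems whose second-to-last letter is 'p' (termezzopm → termezzopmani, nowopr → nowoprani, getepg → getepgani) add -ani.
The other patterns: stems whose second-to-last letter is 'r' delete the last vowel and add -ovi; stems whose second-to-last letter is 'f' or 'g' add ha- … -ob around the stem.
So narvutipg → narvutipgani.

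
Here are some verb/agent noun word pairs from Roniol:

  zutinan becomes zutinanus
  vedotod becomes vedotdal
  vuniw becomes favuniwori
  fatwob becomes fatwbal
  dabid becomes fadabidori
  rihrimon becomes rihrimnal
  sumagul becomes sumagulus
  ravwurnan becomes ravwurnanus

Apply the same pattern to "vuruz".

vuruzus

dabid and vedotod both end in -d yet inflect differently (fadabidori, vedotdal), so the final letter is not what conditions the rule; the last vowel is.
"vuruz" has last vowel 'u'. The one such stem in the data (sumagul → sumagulus) adds -us, so the same rule applies.
So vuruz → vuruzus.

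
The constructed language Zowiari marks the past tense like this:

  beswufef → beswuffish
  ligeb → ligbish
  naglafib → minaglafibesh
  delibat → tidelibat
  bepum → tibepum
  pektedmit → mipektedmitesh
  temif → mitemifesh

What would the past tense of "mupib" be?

naglafib and ligeb both end in -b yet inflect differently (minaglafibesh, ligbish), so the final letter is not what conditions the rule; the last vowel is.
"mupib" has last vowel 'i'. The stems whose last vowel is 'i' (naglafib → minaglafibesh, temif → mitemifesh, pektedmit → mipektedmitesh) add mi- … -esh around the stem.
The other patterns: stems whose last vowel is 'e' delete the last vowel and add -ish; stems whose last vowel is 'a' or 'u' add the prefix ti-.
So mupib → mimupibesh.

mimupibesh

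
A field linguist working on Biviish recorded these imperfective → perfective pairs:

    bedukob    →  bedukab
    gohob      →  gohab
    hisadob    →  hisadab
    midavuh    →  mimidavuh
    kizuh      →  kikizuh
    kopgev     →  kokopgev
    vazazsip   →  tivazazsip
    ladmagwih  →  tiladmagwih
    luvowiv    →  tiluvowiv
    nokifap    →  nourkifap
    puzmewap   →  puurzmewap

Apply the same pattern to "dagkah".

daurgkah

midavuh and ladmagwih both end in -h yet inflect differently (mimidavuh, tiladmagwih), so the final letter is not what conditions the rule; the last vowel is.
"dagkah" has last vowel 'a'. The stems whose last vowel is 'a' (nokifap → nourkifap, puzmewap → puurzmewap) insert -ur- after the first vowel.
The other patterns: stems whose last vowel is 'o' change the last vowel to 'a'; stems whose last vowel is 'e' or 'u' repeat the first consonant+vowel as a prefix; stems whose last vowel is 'i' add the prefix ti-.
So dagkah → daurgkah.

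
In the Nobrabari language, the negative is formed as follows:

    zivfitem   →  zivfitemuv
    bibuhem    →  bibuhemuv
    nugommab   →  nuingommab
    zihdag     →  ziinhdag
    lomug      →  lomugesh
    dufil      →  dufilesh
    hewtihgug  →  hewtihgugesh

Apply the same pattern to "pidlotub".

pidlotubesh

zihdag and lomug both end in -g yet inflect differently (ziinhdag, lomugesh), so the final letter is not what conditions the rule; the last vowel is.
"pidlotub" has last vowel 'u'. The stems whose last vowel is 'u' (lomug → lomugesh, hewtihgug → hewtihgugesh) add -esh.
The other patterns: stems whose last vowel is 'e' add -uv; stems whose last vowel is 'a' insert -in- after the first vowel.
So pidlotub → pidlotubesh.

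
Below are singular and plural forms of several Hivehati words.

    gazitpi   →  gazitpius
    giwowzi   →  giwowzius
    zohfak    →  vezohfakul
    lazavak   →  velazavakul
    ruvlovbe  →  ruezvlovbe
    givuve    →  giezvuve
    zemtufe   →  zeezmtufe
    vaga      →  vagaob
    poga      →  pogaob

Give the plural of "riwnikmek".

zohfak and vaga both have last vowel 'a' yet inflect differently (vezohfakul, vagaob), so the last vowel is not what conditions the rule; the final letter is.
"riwnikmek" ends in -k. The stems ending in -k (zohfak → vezohfakul, lazavak → velazavakul) add ve- … -ul around the stem.
The other patterns: stems ending in -i add -us; stems ending in -e insert -ez- after the first vowel; stems ending in -a add -ob.
So riwnikmek → veriwnikmekul.

veriwnikmekul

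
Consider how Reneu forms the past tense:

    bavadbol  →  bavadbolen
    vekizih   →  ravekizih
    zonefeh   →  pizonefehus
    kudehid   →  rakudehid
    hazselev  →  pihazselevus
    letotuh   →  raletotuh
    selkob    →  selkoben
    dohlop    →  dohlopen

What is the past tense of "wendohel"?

zonefeh and vekizih both end in -h yet inflect differently (pizonefehus, ravekizih), so the final letter is not what conditions the rule; the last vowel is.
"wendohel" has last vowel 'e'. The stems whose last vowel is 'e' (zonefeh → pizonefehus, hazselev → pihazselevus) add pi- … -us around the stem.
The other patterns: stems whose last vowel is 'i' or 'u' add the prefix ra-; stems whose last vowel is 'o' add -en.
So wendohel → piwendohelus.

piwendohelus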